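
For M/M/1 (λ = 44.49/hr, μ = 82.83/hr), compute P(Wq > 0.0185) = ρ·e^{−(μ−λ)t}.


ρ = 44.49/82.83 = 0.5371
P(Wq > t) = ρ·e^{−(μ−λ)t} = 0.5371·e^{−0.7093}
= 0.5371·0.491993 = 0.264262

Final: 0.264262


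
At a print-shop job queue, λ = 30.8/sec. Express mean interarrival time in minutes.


Mean interarrival time = 1/λ = 1/30.8 second = 0.03247 second
In minutes: 0.03247 × 0.0166667 = 0.0005411 min

Final: 0.0005411 min


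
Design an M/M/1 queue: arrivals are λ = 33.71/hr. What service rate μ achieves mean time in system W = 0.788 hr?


W = 1/(μ−λ) ⇒ μ − λ = 1/W = 1/0.788 = 1.2690
μ = λ + 1/W = 33.71 + 1.2690 = 34.9790 per hr

Final: 34.9790 /hr


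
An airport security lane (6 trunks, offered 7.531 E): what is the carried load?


B(6,7.531) = 0.363347 (Erlang-B)
Carried load = a(1 − B) = 7.531·(1 − 0.363347) = 7.531·0.636653 = 4.7946 E

Final: 4.7946 Erlangs


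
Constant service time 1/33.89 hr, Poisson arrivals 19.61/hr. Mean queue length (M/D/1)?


ρ = 19.61/33.89 = 0.5786
M/D/1: Lq = ρ²/(2(1−ρ)) = 0.3348/(2·0.4214) = 0.39731

Final: 0.39731


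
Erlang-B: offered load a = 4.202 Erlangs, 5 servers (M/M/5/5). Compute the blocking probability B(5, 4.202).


B(c,a) = (a^c/c!) / Σ_{k=0}^{c} a^k/k!
a^5/5! = 10.916892
Σ terms (k=0..5): 1.00000 + 4.20200 + 8.82840 + 12.36565 + 12.99011 + 10.91689 = 50.303056
B = 10.916892/50.303056 = 0.217022

Final: 0.217022


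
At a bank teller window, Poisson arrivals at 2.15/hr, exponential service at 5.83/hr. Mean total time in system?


W = 1/(μ−λ) = 1/(5.83 − 2.15) = 1/3.68 = 0.2717 hr

Final: 0.2717 hr


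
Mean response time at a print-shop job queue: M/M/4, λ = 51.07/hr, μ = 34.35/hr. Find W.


a = 1.4868; ρ = 0.3717; P₀ = 0.224028
Lq = P₀·a^c·ρ/(c!(1−ρ)²) = 0.04294
Wq = Lq/λ = 0.04294/51.07 = 0.0008408 hr
W = Wq + 1/μ = 0.0008408 + 0.02911 = 0.02995 hr

Final: 0.02995 hr


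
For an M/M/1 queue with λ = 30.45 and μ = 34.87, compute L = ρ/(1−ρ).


ρ = λ/μ = 30.45/34.87 = 0.8732
L = ρ/(1−ρ) = 0.8732/(1 − 0.8732) = 0.8732/0.1268 = 6.8891

Final: 6.8891


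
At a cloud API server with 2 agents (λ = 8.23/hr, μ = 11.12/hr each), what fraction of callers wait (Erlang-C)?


a = λ/μ = 0.7401; ρ = a/2 = 0.3701
P₀ = 0.459797 (from M/M/c formula)
C(c,a) = [a^c/(c!(1−ρ))]·P₀ = [0.54776/(2·0.6299)]·0.459797
= 0.43477·0.459797 = 0.199904

Final: 0.199904


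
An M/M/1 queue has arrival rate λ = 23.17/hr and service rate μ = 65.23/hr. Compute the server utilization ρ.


ρ = λ/μ = 23.17/65.23 = 0.3552

Final: 0.3552


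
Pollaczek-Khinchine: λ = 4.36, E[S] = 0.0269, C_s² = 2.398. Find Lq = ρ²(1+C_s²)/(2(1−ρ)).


ρ = λ·E[S] = 4.36·0.0269 = 0.1173
Lq = ρ²(1+C_s²)/(2(1−ρ)) = 0.01376·(1+2.398)/(2·0.8827)
= 0.01376·3.3980/1.7654 = 0.02648

Final: 0.02648


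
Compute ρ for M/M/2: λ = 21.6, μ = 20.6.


ρ = λ/(cμ) = 21.6/(2·20.6) = 21.6/41.20 = 0.5243

Final: 0.5243


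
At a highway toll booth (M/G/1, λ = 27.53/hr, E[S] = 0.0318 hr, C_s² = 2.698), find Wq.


ρ = λ·E[S] = 27.53·0.0318 = 0.8755
E[S²] = E[S]²(1+C_s²) = 0.0318²·(1+2.698) = 0.003740
Wq = λ·E[S²]/(2(1−ρ)) = 27.53·0.003740/(2·0.1245) = 0.41330 hr

Final: 0.41330 hr


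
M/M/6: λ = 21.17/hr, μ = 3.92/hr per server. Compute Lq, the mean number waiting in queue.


a = λ/μ = 5.4005; ρ = a/6 = 0.9001
P₀ = 0.002147
Lq = P₀·a^c·ρ / (c!·(1−ρ)²) = 0.002147·24808.97069·0.9001/(720·0.009983)
= 6.66928

Final: 6.66928


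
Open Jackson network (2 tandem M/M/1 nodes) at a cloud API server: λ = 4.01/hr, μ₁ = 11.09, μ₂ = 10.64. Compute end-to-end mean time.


Each node sees arrival rate λ = 4.01/hr (tandem ⇒ throughput preserved).
W₁ = 1/(μ₁−λ) = 1/(11.09−4.01) = 0.14124 hr
W₂ = 1/(μ₂−λ) = 1/(10.64−4.01) = 0.15083 hr
W_total = W₁ + W₂ = 0.14124 + 0.15083 = 0.29207 hr

Final: 0.29207 hr


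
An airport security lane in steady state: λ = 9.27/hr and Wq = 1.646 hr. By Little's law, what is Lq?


Lq = λWq = 9.27·1.646 = 15.2584

Final: 15.2584


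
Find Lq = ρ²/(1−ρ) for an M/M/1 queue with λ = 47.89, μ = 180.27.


ρ = 47.89/180.27 = 0.2657
Lq = ρ²/(1−ρ) = 0.07057/0.7343 = 0.09610

Final: 0.09610


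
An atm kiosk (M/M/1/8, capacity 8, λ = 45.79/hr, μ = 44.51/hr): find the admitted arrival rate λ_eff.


ρ = 1.0288; P_K = (1−ρ)ρ^8/(1−ρ^9) = 0.124121
λ_eff = λ(1 − P_K) = 45.79·(1 − 0.124121) = 45.79·0.875879 = 40.1065 /hr

Final: 40.1065 /hr


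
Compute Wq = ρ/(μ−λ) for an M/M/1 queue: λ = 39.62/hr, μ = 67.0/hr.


ρ = 39.62/67.0 = 0.5913
Wq = ρ/(μ−λ) = 0.5913/(67.0 − 39.62) = 0.5913/27.38 = 0.02160 hr

Final: 0.02160 hr


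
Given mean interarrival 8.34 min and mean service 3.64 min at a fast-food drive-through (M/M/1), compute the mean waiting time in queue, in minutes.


λ = 60/8.34 = 7.1942 /hr
μ = 60/3.64 = 16.4835 /hr
ρ = λ/μ = 7.1942/16.4835 = 0.4365
Wq = ρ/(μ−λ) = 0.4365/(16.4835−7.1942) = 0.04698 hr
In minutes: 0.04698·60 = 2.819 min

Final: 2.819 min


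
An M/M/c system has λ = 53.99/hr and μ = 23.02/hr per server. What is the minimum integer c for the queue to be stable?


Stability requires cμ > λ ⇔ c > λ/μ.
λ/μ = 53.99/23.02 = 2.3454
Minimum integer c = ⌊2.3454⌋ + 1 = 3
Check: 3·23.02 = 69.06 > 53.99, while 2·23.02 = 46.04 ≤ 53.99

Final: 3 servers


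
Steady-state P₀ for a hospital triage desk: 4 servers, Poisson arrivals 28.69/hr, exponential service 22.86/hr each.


a = λ/μ = 28.69/22.86 = 1.2550; ρ = a/c = 0.3138
Σ_{k=0}^{3} a^k/k! (terms k=0..3) = 1.00000 + 1.25503 + 0.78755 + 0.32947 = 3.37205
Tail: a^4/(4!(1−ρ)) = 2.48095/(24·0.6862) = 0.15064
P₀ = 1/(3.37205 + 0.15064) = 1/3.52268 = 0.283874

Final: 0.283874


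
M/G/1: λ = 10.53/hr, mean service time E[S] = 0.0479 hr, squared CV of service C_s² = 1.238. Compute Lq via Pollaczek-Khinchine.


ρ = λ·E[S] = 10.53·0.0479 = 0.5044
Lq = ρ²(1+C_s²)/(2(1−ρ)) = 0.2544·(1+1.238)/(2·0.4956)
= 0.2544·2.2380/0.9912 = 0.57440

Final: 0.57440


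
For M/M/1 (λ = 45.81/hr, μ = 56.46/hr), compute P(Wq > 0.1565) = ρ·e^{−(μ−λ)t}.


ρ = 45.81/56.46 = 0.8114
P(Wq > t) = ρ·e^{−(μ−λ)t} = 0.8114·e^{−1.6667}
= 0.8114·0.188865 = 0.153239

Final: 0.153239


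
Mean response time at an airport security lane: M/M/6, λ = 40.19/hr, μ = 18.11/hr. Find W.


a = 2.2192; ρ = 0.3699; P₀ = 0.108393
Lq = P₀·a^c·ρ/(c!(1−ρ)²) = 0.01675
Wq = Lq/λ = 0.01675/40.19 = 0.0004168 hr
W = Wq + 1/μ = 0.0004168 + 0.05522 = 0.05563 hr

Final: 0.05563 hr


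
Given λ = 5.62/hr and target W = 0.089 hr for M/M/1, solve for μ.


W = 1/(μ−λ) ⇒ μ − λ = 1/W = 1/0.089 = 11.2360
μ = λ + 1/W = 5.62 + 11.2360 = 16.8560 per hr

Final: 16.8560 /hr


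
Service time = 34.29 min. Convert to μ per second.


μ = 1/(service time) in consistent units.
1 second = 0.0166667 min, so μ = 0.0166667/34.29 = 0.0004861 per second

Final: 0.0004861 /sec


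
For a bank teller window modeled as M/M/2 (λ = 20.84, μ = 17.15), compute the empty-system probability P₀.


a = λ/μ = 20.84/17.15 = 1.2152; ρ = a/c = 0.6076
Σ_{k=0}^{1} a^k/k! (terms k=0..1) = 1.00000 + 1.21516 = 2.21516
Tail: a^2/(2!(1−ρ)) = 1.47661/(2·0.3924) = 1.88142
P₀ = 1/(2.21516 + 1.88142) = 1/4.09658 = 0.244106

Final: 0.244106


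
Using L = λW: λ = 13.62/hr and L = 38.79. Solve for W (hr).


W = L/λ = 38.79/13.62 = 2.8480 hr

Final: 2.8480 hr


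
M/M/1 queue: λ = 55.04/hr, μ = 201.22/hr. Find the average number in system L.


ρ = λ/μ = 55.04/201.22 = 0.2735
L = ρ/(1−ρ) = 0.2735/(1 − 0.2735) = 0.2735/0.7265 = 0.3765

Final: 0.3765


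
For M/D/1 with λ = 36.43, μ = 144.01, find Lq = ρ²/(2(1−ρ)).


ρ = 36.43/144.01 = 0.2530
M/D/1: Lq = ρ²/(2(1−ρ)) = 0.06399/(2·0.7470) = 0.04283

Final: 0.04283


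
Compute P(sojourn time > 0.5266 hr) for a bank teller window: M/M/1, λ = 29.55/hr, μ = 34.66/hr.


W ~ Exponential(μ−λ) for M/M/1.
μ − λ = 34.66 − 29.55 = 5.1100
P(W > t) = e^{−(μ−λ)t} = e^{−2.6909} = 0.067818

Final: 0.067818


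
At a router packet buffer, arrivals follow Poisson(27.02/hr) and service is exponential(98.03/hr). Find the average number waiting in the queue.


ρ = 27.02/98.03 = 0.2756
Lq = ρ²/(1−ρ) = 0.07597/0.7244 = 0.1049

Final: 0.1049


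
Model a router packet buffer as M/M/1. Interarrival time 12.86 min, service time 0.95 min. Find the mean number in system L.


λ = 60/12.86 = 4.6656 /hr
μ = 60/0.95 = 63.1579 /hr
ρ = λ/μ = 4.6656/63.1579 = 0.07387
L = ρ/(1−ρ) = 0.07387/0.9261 = 0.07976

Final: 0.07976


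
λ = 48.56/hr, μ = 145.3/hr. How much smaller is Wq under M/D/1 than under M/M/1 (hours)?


ρ = 48.56/145.3 = 0.3342
Wq(M/M/1) = ρ/(μ−λ) = 0.3342/96.74 = 0.003455 hr
Wq(M/D/1) = ρ/(2(μ−λ)) = 0.001727 hr
Savings = 0.003455 − 0.001727 = 0.001727 hr

Final: 0.001727 hr


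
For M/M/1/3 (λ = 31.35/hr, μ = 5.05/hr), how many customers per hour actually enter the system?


ρ = 6.2079; P_K = (1−ρ)ρ^3/(1−ρ^4) = 0.839481
λ_eff = λ(1 − P_K) = 31.35·(1 − 0.839481) = 31.35·0.160519 = 5.0323 /hr

Final: 5.0323 /hr


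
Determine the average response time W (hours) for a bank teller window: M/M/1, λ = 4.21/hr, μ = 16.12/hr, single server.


W = 1/(μ−λ) = 1/(16.12 − 4.21) = 1/11.91 = 0.08396 hr

Final: 0.08396 hr


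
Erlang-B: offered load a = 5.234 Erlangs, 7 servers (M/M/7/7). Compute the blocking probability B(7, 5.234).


B(c,a) = (a^c/c!) / Σ_{k=0}^{c} a^k/k!
a^7/7! = 21.350374
Σ terms (k=0..7): 1.00000 + 5.23400 + 13.69738 + 23.89736 + 31.26969 + 32.73312 + 28.55419 + 21.35037 = 157.736109
B = 21.350374/157.736109 = 0.135355

Final: 0.135355


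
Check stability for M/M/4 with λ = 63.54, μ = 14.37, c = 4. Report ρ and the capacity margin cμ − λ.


Total capacity cμ = 4·14.37 = 57.48/hr
ρ = λ/(cμ) = 63.54/57.48 = 1.1054
Stable ⇔ ρ < 1: NO
Spare capacity = cμ − λ = 57.48 − 63.54 = -6.06/hr

Final: ρ = 1.1054; unstable; margin = -6.06/hr


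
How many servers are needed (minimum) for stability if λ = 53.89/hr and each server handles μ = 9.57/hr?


Stability requires cμ > λ ⇔ c > λ/μ.
λ/μ = 53.89/9.57 = 5.6311
Minimum integer c = ⌊5.6311⌋ + 1 = 6
Check: 6·9.57 = 57.42 > 53.89, while 5·9.57 = 47.85 ≤ 53.89

Final: 6 servers


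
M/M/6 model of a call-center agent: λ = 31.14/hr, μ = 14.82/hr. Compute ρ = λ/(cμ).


ρ = λ/(cμ) = 31.14/(6·14.82) = 31.14/88.92 = 0.3502

Final: 0.3502


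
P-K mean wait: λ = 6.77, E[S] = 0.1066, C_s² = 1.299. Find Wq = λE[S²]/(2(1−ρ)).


ρ = λ·E[S] = 6.77·0.1066 = 0.7217
E[S²] = E[S]²(1+C_s²) = 0.1066²·(1+1.299) = 0.026125
Wq = λ·E[S²]/(2(1−ρ)) = 6.77·0.026125/(2·0.2783) = 0.31774 hr

Final: 0.31774 hr


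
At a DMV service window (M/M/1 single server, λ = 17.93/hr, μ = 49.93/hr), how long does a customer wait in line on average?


ρ = 17.93/49.93 = 0.3591
Wq = ρ/(μ−λ) = 0.3591/(49.93 − 17.93) = 0.3591/32.00 = 0.01122 hr

Final: 0.01122 hr


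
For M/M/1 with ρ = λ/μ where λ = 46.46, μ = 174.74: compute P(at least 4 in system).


ρ = 46.46/174.74 = 0.2659
P(N ≥ n) = ρ^n = 0.2659^4 = 0.004997

Final: 0.004997


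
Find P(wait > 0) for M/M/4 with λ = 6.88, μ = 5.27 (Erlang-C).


a = λ/μ = 1.3055; ρ = a/4 = 0.3264
P₀ = 0.269674 (from M/M/c formula)
C(c,a) = [a^c/(c!(1−ρ))]·P₀ = [2.90477/(24·0.6736)]·0.269674
= 0.17967·0.269674 = 0.048453

Final: 0.048453


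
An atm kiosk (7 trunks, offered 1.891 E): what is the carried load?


B(7,1.891) = 0.002591 (Erlang-B)
Carried load = a(1 − B) = 1.891·(1 − 0.002591) = 1.891·0.997409 = 1.8861 E

Final: 1.8861 Erlangs


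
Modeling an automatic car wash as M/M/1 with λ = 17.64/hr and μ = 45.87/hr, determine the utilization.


ρ = λ/μ = 17.64/45.87 = 0.3846

Final: 0.3846


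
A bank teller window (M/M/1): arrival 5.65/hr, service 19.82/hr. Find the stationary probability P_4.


ρ = 5.65/19.82 = 0.2851
P_n = (1−ρ)·ρ^n = (1 − 0.2851)·0.2851^4 = 0.7149·0.006604 = 0.004721

Final: 0.004721


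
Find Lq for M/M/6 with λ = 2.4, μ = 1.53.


a = λ/μ = 1.5686; ρ = a/6 = 0.2614
P₀ = 0.208262
Lq = P₀·a^c·ρ / (c!·(1−ρ)²) = 0.208262·14.89769·0.2614/(720·0.54547)
= 0.002065

Final: 0.002065


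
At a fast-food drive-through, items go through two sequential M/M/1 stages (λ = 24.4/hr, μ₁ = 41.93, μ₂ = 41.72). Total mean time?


Each node sees arrival rate λ = 24.4/hr (tandem ⇒ throughput preserved).
W₁ = 1/(μ₁−λ) = 1/(41.93−24.4) = 0.05705 hr
W₂ = 1/(μ₂−λ) = 1/(41.72−24.4) = 0.05774 hr
W_total = W₁ + W₂ = 0.05705 + 0.05774 = 0.11478 hr

Final: 0.11478 hr


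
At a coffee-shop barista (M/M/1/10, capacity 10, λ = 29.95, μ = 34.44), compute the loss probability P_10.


ρ = λ/μ = 29.95/34.44 = 0.8696
P_K = (1−ρ)ρ^K/(1−ρ^(K+1)) = (0.1304·0.247364)/(1 − 0.215115)
= 0.032249/0.784885 = 0.041088

Final: 0.041088


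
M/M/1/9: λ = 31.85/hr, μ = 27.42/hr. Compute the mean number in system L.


ρ = 31.85/27.42 = 1.1616
L = ρ[1 − (K+1)ρ^K + Kρ^(K+1)] / [(1−ρ)(1−ρ^(K+1))]
Numerator: 1.1616·(1 − 10·3.849266 + 9·4.471156) = 3.191681
Denominator: (-0.1616)·(-3.471156) = 0.560803
L = 3.191681/0.560803 = 5.6913

Final: 5.6913


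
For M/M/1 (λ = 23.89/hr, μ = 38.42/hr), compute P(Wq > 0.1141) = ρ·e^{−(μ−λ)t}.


ρ = 23.89/38.42 = 0.6218
P(Wq > t) = ρ·e^{−(μ−λ)t} = 0.6218·e^{−1.6579}
= 0.6218·0.190544 = 0.118482

Final: 0.118482


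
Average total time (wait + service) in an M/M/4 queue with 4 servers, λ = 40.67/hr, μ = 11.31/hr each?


a = 3.5959; ρ = 0.8990; P₀ = 0.011392
Lq = P₀·a^c·ρ/(c!(1−ρ)²) = 6.99220
Wq = Lq/λ = 6.99220/40.67 = 0.17193 hr
W = Wq + 1/μ = 0.17193 + 0.08842 = 0.26034 hr

Final: 0.26034 hr


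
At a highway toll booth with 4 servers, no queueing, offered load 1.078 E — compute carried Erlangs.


B(4,1.078) = 0.019243 (Erlang-B)
Carried load = a(1 − B) = 1.078·(1 − 0.019243) = 1.078·0.980757 = 1.0573 E

Final: 1.0573 Erlangs


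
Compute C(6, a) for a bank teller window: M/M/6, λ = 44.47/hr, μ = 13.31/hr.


a = λ/μ = 3.3411; ρ = a/6 = 0.5568
P₀ = 0.034294 (from M/M/c formula)
C(c,a) = [a^c/(c!(1−ρ))]·P₀ = [1391.02343/(720·0.4432)]·0.034294
= 4.35964·0.034294 = 0.149508

Final: 0.149508


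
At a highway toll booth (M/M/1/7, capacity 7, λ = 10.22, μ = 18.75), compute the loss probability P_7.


ρ = λ/μ = 10.22/18.75 = 0.5451
P_K = (1−ρ)ρ^K/(1−ρ^(K+1)) = (0.4549·0.014294)/(1 − 0.007791)
= 0.006503/0.992209 = 0.006554

Final: 0.006554


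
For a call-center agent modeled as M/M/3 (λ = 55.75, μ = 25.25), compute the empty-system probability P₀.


a = λ/μ = 55.75/25.25 = 2.2079; ρ = a/c = 0.7360
Σ_{k=0}^{2} a^k/k! (terms k=0..2) = 1.00000 + 2.20792 + 2.43746 = 5.64538
Tail: a^3/(3!(1−ρ)) = 10.76342/(6·0.2640) = 6.79441
P₀ = 1/(5.64538 + 6.79441) = 1/12.43979 = 0.080387

Final: 0.080387


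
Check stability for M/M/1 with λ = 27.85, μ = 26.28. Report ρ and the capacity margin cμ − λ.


Total capacity cμ = 1·26.28 = 26.28/hr
ρ = λ/(cμ) = 27.85/26.28 = 1.0597
Stable ⇔ ρ < 1: NO
Spare capacity = cμ − λ = 26.28 − 27.85 = -1.57/hr

Final: ρ = 1.0597; unstable; margin = -1.57/hr


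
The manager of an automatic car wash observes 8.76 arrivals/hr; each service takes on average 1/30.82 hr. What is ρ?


ρ = λ/μ = 8.76/30.82 = 0.2842

Final: 0.2842


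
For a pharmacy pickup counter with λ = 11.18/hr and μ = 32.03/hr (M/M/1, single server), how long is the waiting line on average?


ρ = 11.18/32.03 = 0.3490
Lq = ρ²/(1−ρ) = 0.1218/0.6510 = 0.1872

Final: 0.1872


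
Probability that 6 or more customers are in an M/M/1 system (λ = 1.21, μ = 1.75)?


ρ = 1.21/1.75 = 0.6914
P(N ≥ n) = ρ^n = 0.6914^6 = 0.109266

Final: 0.109266


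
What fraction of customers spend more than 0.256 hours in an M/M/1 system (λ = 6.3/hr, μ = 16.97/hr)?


W ~ Exponential(μ−λ) for M/M/1.
μ − λ = 16.97 − 6.3 = 10.6700
P(W > t) = e^{−(μ−λ)t} = e^{−2.7315} = 0.065120

Final: 0.065120


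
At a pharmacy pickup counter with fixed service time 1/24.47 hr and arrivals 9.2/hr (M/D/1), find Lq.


ρ = 9.2/24.47 = 0.3760
M/D/1: Lq = ρ²/(2(1−ρ)) = 0.1414/(2·0.6240) = 0.11326

Final: 0.11326


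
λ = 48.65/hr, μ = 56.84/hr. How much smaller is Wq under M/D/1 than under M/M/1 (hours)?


ρ = 48.65/56.84 = 0.8559
Wq(M/M/1) = ρ/(μ−λ) = 0.8559/8.19 = 0.10451 hr
Wq(M/D/1) = ρ/(2(μ−λ)) = 0.05225 hr
Savings = 0.10451 − 0.05225 = 0.05225 hr

Final: 0.05225 hr


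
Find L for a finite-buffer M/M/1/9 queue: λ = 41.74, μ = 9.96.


ρ = 41.74/9.96 = 4.1908
L = ρ[1 − (K+1)ρ^K + Kρ^(K+1)] / [(1−ρ)(1−ρ^(K+1))]
Numerator: 4.1908·(1 − 10·398692.399696 + 9·1670825.377841) = 46310049.753688
Denominator: (-3.1908)·(-1670824.377841) = 5331204.691544
L = 46310049.753688/5331204.691544 = 8.6866

Final: 8.6866


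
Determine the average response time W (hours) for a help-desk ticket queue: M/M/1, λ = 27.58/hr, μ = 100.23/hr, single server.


W = 1/(μ−λ) = 1/(100.23 − 27.58) = 1/72.65 = 0.01376 hr

Final: 0.01376 hr


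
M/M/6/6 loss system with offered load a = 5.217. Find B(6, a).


B(c,a) = (a^c/c!) / Σ_{k=0}^{c} a^k/k!
a^6/6! = 28.002224
Σ terms (k=0..6): 1.00000 + 5.21700 + 13.60854 + 23.66526 + 30.86541 + 32.20497 + 28.00222 = 134.563414
B = 28.002224/134.563414 = 0.208097

Final: 0.208097


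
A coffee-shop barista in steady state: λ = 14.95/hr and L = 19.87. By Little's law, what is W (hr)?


W = L/λ = 19.87/14.95 = 1.3291 hr

Final: 1.3291 hr


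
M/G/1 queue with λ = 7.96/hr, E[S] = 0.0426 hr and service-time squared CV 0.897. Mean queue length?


ρ = λ·E[S] = 7.96·0.0426 = 0.3391
Lq = ρ²(1+C_s²)/(2(1−ρ)) = 0.1150·(1+0.897)/(2·0.6609)
= 0.1150·1.8970/1.3218 = 0.16502

Final: 0.16502


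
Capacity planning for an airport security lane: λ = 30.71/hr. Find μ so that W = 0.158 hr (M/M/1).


W = 1/(μ−λ) ⇒ μ − λ = 1/W = 1/0.158 = 6.3291
μ = λ + 1/W = 30.71 + 6.3291 = 37.0391 per hr

Final: 37.0391 /hr


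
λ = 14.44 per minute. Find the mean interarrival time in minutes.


Mean interarrival time = 1/λ = 1/14.44 minute = 0.06925 minute
In minutes: 0.06925 × 1 = 0.06925 min

Final: 0.06925 min


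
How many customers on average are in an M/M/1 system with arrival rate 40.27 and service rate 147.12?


ρ = λ/μ = 40.27/147.12 = 0.2737
L = ρ/(1−ρ) = 0.2737/(1 − 0.2737) = 0.2737/0.7263 = 0.3769

Final: 0.3769


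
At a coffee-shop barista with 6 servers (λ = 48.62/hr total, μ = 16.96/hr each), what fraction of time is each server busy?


ρ = λ/(cμ) = 48.62/(6·16.96) = 48.62/101.76 = 0.4778

Final: 0.4778


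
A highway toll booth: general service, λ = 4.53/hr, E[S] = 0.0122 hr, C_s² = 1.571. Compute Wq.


ρ = λ·E[S] = 4.53·0.0122 = 0.05527
E[S²] = E[S]²(1+C_s²) = 0.0122²·(1+1.571) = 0.0003827
Wq = λ·E[S²]/(2(1−ρ)) = 4.53·0.0003827/(2·0.9447) = 0.0009174 hr

Final: 0.0009174 hr


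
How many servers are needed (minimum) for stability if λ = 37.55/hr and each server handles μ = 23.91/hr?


Stability requires cμ > λ ⇔ c > λ/μ.
λ/μ = 37.55/23.91 = 1.5705
Minimum integer c = ⌊1.5705⌋ + 1 = 2
Check: 2·23.91 = 47.82 > 37.55, while 1·23.91 = 23.91 ≤ 37.55

Final: 2 servers


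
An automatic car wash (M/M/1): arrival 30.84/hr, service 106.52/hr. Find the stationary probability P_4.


ρ = 30.84/106.52 = 0.2895
P_n = (1−ρ)·ρ^n = (1 − 0.2895)·0.2895^4 = 0.7105·0.007026 = 0.004992

Final: 0.004992


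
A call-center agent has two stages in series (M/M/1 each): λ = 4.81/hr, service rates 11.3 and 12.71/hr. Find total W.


Each node sees arrival rate λ = 4.81/hr (tandem ⇒ throughput preserved).
W₁ = 1/(μ₁−λ) = 1/(11.3−4.81) = 0.15408 hr
W₂ = 1/(μ₂−λ) = 1/(12.71−4.81) = 0.12658 hr
W_total = W₁ + W₂ = 0.15408 + 0.12658 = 0.28067 hr

Final: 0.28067 hr


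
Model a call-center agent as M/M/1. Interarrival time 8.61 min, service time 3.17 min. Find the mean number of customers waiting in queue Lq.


λ = 60/8.61 = 6.9686 /hr
μ = 60/3.17 = 18.9274 /hr
ρ = λ/μ = 6.9686/18.9274 = 0.3682
Lq = ρ²/(1−ρ) = 0.1356/0.6318 = 0.2145

Final: 0.2145


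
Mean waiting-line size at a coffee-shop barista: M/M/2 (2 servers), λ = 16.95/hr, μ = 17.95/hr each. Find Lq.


a = λ/μ = 0.9443; ρ = a/2 = 0.4721
P₀ = 0.358562
Lq = P₀·a^c·ρ / (c!·(1−ρ)²) = 0.358562·0.89168·0.4721/(2·0.27863)
= 0.27089

Final: 0.27089


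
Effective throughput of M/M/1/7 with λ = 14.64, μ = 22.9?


ρ = 0.6393; P_K = (1−ρ)ρ^7/(1−ρ^8) = 0.016195
λ_eff = λ(1 − P_K) = 14.64·(1 − 0.016195) = 14.64·0.983805 = 14.4029 /hr

Final: 14.4029 /hr


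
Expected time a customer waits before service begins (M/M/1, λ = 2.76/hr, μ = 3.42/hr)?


ρ = 2.76/3.42 = 0.8070
Wq = ρ/(μ−λ) = 0.8070/(3.42 − 2.76) = 0.8070/0.6600 = 1.2228 hr

Final: 1.2228 hr


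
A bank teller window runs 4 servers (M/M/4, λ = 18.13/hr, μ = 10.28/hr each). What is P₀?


a = λ/μ = 18.13/10.28 = 1.7636; ρ = a/c = 0.4409
Σ_{k=0}^{3} a^k/k! (terms k=0..3) = 1.00000 + 1.76362 + 1.55518 + 0.91425 = 5.23304
Tail: a^4/(4!(1−ρ)) = 9.67428/(24·0.5591) = 0.72098
P₀ = 1/(5.23304 + 0.72098) = 1/5.95402 = 0.167954

Final: 0.167954


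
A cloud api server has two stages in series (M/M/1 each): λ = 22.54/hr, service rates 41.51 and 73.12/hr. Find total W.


Each node sees arrival rate λ = 22.54/hr (tandem ⇒ throughput preserved).
W₁ = 1/(μ₁−λ) = 1/(41.51−22.54) = 0.05271 hr
W₂ = 1/(μ₂−λ) = 1/(73.12−22.54) = 0.01977 hr
W_total = W₁ + W₂ = 0.05271 + 0.01977 = 0.07249 hr

Final: 0.07249 hr


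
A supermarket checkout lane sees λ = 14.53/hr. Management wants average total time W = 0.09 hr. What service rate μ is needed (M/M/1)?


W = 1/(μ−λ) ⇒ μ − λ = 1/W = 1/0.09 = 11.1111
μ = λ + 1/W = 14.53 + 11.1111 = 25.6411 per hr

Final: 25.6411 /hr


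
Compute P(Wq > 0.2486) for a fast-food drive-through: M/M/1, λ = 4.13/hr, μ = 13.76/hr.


ρ = 4.13/13.76 = 0.3001
P(Wq > t) = ρ·e^{−(μ−λ)t} = 0.3001·e^{−2.3940}
= 0.3001·0.091262 = 0.027392

Final: 0.027392


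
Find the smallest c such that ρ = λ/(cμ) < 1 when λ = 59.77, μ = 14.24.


Stability requires cμ > λ ⇔ c > λ/μ.
λ/μ = 59.77/14.24 = 4.1973
Minimum integer c = ⌊4.1973⌋ + 1 = 5
Check: 5·14.24 = 71.20 > 59.77, while 4·14.24 = 56.96 ≤ 59.77

Final: 5 servers


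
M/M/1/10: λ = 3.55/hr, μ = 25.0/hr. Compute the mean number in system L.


ρ = 3.55/25.0 = 0.1420
L = ρ[1 − (K+1)ρ^K + Kρ^(K+1)] / [(1−ρ)(1−ρ^(K+1))]
Numerator: 0.1420·(1 − 11·0.000000003333 + 10·4.733e-10) = 0.142000
Denominator: (0.8580)·(1.000000) = 0.858000
L = 0.142000/0.858000 = 0.1655

Final: 0.1655


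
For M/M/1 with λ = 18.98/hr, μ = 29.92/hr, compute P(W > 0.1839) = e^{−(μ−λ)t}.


W ~ Exponential(μ−λ) for M/M/1.
μ − λ = 29.92 − 18.98 = 10.9400
P(W > t) = e^{−(μ−λ)t} = e^{−2.0119} = 0.133739

Final: 0.133739


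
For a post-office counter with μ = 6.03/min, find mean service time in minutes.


Mean service time = 1/μ = 1/6.03 minute = 0.16584 minute
In minutes: 0.16584 × 1 = 0.1658 min

Final: 0.1658 min


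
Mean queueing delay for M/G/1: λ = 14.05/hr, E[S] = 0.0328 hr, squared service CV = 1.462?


ρ = λ·E[S] = 14.05·0.0328 = 0.4608
E[S²] = E[S]²(1+C_s²) = 0.0328²·(1+1.462) = 0.002649
Wq = λ·E[S²]/(2(1−ρ)) = 14.05·0.002649/(2·0.5392) = 0.03451 hr

Final: 0.03451 hr


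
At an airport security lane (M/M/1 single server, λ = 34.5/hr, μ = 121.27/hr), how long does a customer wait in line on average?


ρ = 34.5/121.27 = 0.2845
Wq = ρ/(μ−λ) = 0.2845/(121.27 − 34.5) = 0.2845/86.77 = 0.003279 hr

Final: 0.003279 hr


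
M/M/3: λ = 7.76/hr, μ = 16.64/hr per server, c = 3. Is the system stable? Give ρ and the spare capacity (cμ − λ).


Total capacity cμ = 3·16.64 = 49.92/hr
ρ = λ/(cμ) = 7.76/49.92 = 0.1554
Stable ⇔ ρ < 1: YES
Spare capacity = cμ − λ = 49.92 − 7.76 = 42.16/hr

Final: ρ = 0.1554; stable; margin = 42.16/hr


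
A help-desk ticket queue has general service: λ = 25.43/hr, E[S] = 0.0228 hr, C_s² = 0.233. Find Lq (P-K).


ρ = λ·E[S] = 25.43·0.0228 = 0.5798
Lq = ρ²(1+C_s²)/(2(1−ρ)) = 0.3362·(1+0.233)/(2·0.4202)
= 0.3362·1.2330/0.8404 = 0.49322

Final: 0.49322


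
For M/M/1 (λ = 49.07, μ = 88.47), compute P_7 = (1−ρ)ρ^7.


ρ = 49.07/88.47 = 0.5547
P_n = (1−ρ)·ρ^n = (1 − 0.5547)·0.5547^7 = 0.4453·0.016149 = 0.007192

Final: 0.007192


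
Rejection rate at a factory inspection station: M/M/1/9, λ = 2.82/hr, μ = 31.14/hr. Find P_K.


ρ = λ/μ = 2.82/31.14 = 0.09056
P_K = (1−ρ)ρ^K/(1−ρ^(K+1)) = (0.9094·4.096e-10)/(1 − 3.709e-11)
= 3.725e-10/1.000000 = 3.725e-10

Final: 3.725e-10


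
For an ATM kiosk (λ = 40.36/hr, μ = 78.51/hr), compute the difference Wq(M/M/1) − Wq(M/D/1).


ρ = 40.36/78.51 = 0.5141
Wq(M/M/1) = ρ/(μ−λ) = 0.5141/38.15 = 0.01348 hr
Wq(M/D/1) = ρ/(2(μ−λ)) = 0.006738 hr
Savings = 0.01348 − 0.006738 = 0.006738 hr

Final: 0.006738 hr


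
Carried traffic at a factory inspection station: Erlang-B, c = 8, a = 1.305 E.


B(8,1.305) = 0.00005657 (Erlang-B)
Carried load = a(1 − B) = 1.305·(1 − 0.00005657) = 1.305·0.999943 = 1.3049 E

Final: 1.3049 Erlangs


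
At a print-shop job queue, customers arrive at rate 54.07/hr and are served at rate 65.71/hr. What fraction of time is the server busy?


ρ = λ/μ = 54.07/65.71 = 0.8229

Final: 0.8229


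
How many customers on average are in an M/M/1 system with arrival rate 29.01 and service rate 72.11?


ρ = λ/μ = 29.01/72.11 = 0.4023
L = ρ/(1−ρ) = 0.4023/(1 − 0.4023) = 0.4023/0.5977 = 0.6731

Final: 0.6731


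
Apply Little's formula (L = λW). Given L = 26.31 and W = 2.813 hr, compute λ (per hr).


λ = L/W = 26.31/2.813 = 9.3530 /hr

Final: 9.3530 /hr


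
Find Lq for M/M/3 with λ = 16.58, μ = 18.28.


a = λ/μ = 0.9070; ρ = a/3 = 0.3023
P₀ = 0.400548
Lq = P₀·a^c·ρ / (c!·(1−ρ)²) = 0.400548·0.74615·0.3023/(6·0.48674)
= 0.03094

Final: 0.03094


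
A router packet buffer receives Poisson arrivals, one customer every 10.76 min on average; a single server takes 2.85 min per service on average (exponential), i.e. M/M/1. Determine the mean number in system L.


λ = 60/10.76 = 5.5762 /hr
μ = 60/2.85 = 21.0526 /hr
ρ = λ/μ = 5.5762/21.0526 = 0.2649
L = ρ/(1−ρ) = 0.2649/0.7351 = 0.3603

Final: 0.3603


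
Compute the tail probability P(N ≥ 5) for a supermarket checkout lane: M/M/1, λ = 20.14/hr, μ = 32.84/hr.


ρ = 20.14/32.84 = 0.6133
P(N ≥ n) = ρ^n = 0.6133^5 = 0.086752

Final: 0.086752


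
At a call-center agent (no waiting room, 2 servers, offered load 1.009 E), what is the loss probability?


B(c,a) = (a^c/c!) / Σ_{k=0}^{c} a^k/k!
a^2/2! = 0.509040
Σ terms (k=0..2): 1.00000 + 1.00900 + 0.50904 = 2.518040
B = 0.509040/2.518040 = 0.202157

Final: 0.202157


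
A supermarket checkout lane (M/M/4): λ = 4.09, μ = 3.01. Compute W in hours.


a = 1.3588; ρ = 0.3397; P₀ = 0.255413
Lq = P₀·a^c·ρ/(c!(1−ρ)²) = 0.02827
Wq = Lq/λ = 0.02827/4.09 = 0.006911 hr
W = Wq + 1/μ = 0.006911 + 0.33223 = 0.33914 hr

Final: 0.33914 hr


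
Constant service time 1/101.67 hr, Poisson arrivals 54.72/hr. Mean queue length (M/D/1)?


ρ = 54.72/101.67 = 0.5382
M/D/1: Lq = ρ²/(2(1−ρ)) = 0.2897/(2·0.4618) = 0.31364

Final: 0.31364


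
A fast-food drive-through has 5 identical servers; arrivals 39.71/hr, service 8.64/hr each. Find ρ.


ρ = λ/(cμ) = 39.71/(5·8.64) = 39.71/43.20 = 0.9192

Final: 0.9192


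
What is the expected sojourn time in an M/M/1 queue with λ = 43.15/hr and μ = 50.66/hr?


W = 1/(μ−λ) = 1/(50.66 − 43.15) = 1/7.51 = 0.1332 hr

Final: 0.1332 hr


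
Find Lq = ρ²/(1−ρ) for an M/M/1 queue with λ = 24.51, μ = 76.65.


ρ = 24.51/76.65 = 0.3198
Lq = ρ²/(1−ρ) = 0.1022/0.6802 = 0.1503

Final: 0.1503


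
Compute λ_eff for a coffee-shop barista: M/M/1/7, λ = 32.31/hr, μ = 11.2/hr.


ρ = 2.8848; P_K = (1−ρ)ρ^7/(1−ρ^8) = 0.653494
λ_eff = λ(1 − P_K) = 32.31·(1 − 0.653494) = 32.31·0.346506 = 11.1956 /hr

Final: 11.1956 /hr


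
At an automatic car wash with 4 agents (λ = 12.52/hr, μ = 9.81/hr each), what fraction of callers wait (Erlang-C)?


a = λ/μ = 1.2762; ρ = a/4 = 0.3191
P₀ = 0.277820 (from M/M/c formula)
C(c,a) = [a^c/(c!(1−ρ))]·P₀ = [2.65302/(24·0.6809)]·0.277820
= 0.16234·0.277820 = 0.045101

Final: 0.045101


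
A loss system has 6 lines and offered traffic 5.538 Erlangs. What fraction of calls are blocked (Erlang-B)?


B(c,a) = (a^c/c!) / Σ_{k=0}^{c} a^k/k!
a^6/6! = 40.066851
Σ terms (k=0..6): 1.00000 + 5.53800 + 15.33472 + 28.30790 + 39.19228 + 43.40937 + 40.06685 = 172.849126
B = 40.066851/172.849126 = 0.231802

Final: 0.231802


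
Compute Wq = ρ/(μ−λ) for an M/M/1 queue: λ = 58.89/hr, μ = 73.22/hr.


ρ = 58.89/73.22 = 0.8043
Wq = ρ/(μ−λ) = 0.8043/(73.22 − 58.89) = 0.8043/14.33 = 0.05613 hr

Final: 0.05613 hr


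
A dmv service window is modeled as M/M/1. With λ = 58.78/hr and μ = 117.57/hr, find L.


ρ = λ/μ = 58.78/117.57 = 0.5000
L = ρ/(1−ρ) = 0.5000/(1 − 0.5000) = 0.5000/0.5000 = 0.9998

Final: 0.9998


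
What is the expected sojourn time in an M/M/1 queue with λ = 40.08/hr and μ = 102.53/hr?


W = 1/(μ−λ) = 1/(102.53 − 40.08) = 1/62.45 = 0.01601 hr

Final: 0.01601 hr


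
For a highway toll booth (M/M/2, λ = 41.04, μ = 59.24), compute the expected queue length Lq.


a = λ/μ = 0.6928; ρ = a/2 = 0.3464
P₀ = 0.485456
Lq = P₀·a^c·ρ / (c!·(1−ρ)²) = 0.485456·0.47994·0.3464/(2·0.42721)
= 0.09446

Final: 0.09446


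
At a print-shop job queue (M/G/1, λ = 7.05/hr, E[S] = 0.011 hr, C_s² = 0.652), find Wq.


ρ = λ·E[S] = 7.05·0.011 = 0.07755
E[S²] = E[S]²(1+C_s²) = 0.011²·(1+0.652) = 0.0001999
Wq = λ·E[S²]/(2(1−ρ)) = 7.05·0.0001999/(2·0.9224) = 0.0007639 hr

Final: 0.0007639 hr


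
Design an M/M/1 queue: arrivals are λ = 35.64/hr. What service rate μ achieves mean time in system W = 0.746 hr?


W = 1/(μ−λ) ⇒ μ − λ = 1/W = 1/0.746 = 1.3405
μ = λ + 1/W = 35.64 + 1.3405 = 36.9805 per hr

Final: 36.9805 /hr


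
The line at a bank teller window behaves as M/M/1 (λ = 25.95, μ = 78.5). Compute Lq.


ρ = 25.95/78.5 = 0.3306
Lq = ρ²/(1−ρ) = 0.1093/0.6694 = 0.1632

Final: 0.1632


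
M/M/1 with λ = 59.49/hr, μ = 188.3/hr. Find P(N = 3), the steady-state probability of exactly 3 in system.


ρ = 59.49/188.3 = 0.3159
P_n = (1−ρ)·ρ^n = (1 − 0.3159)·0.3159^3 = 0.6841·0.031534 = 0.021571

Final: 0.021571


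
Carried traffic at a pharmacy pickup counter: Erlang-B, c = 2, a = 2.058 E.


B(2,2.058) = 0.409160 (Erlang-B)
Carried load = a(1 − B) = 2.058·(1 − 0.409160) = 2.058·0.590840 = 1.2159 E

Final: 1.2159 Erlangs


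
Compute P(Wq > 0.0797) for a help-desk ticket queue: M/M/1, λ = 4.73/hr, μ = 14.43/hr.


ρ = 4.73/14.43 = 0.3278
P(Wq > t) = ρ·e^{−(μ−λ)t} = 0.3278·e^{−0.7731}
= 0.3278·0.461585 = 0.151302

Final: 0.151302


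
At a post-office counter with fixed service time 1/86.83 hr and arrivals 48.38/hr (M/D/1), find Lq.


ρ = 48.38/86.83 = 0.5572
M/D/1: Lq = ρ²/(2(1−ρ)) = 0.3105/(2·0.4428) = 0.35054

Final: 0.35054


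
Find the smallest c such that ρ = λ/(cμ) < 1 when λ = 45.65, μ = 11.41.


Stability requires cμ > λ ⇔ c > λ/μ.
λ/μ = 45.65/11.41 = 4.0009
Minimum integer c = ⌊4.0009⌋ + 1 = 5
Check: 5·11.41 = 57.05 > 45.65, while 4·11.41 = 45.64 ≤ 45.65

Final: 5 servers


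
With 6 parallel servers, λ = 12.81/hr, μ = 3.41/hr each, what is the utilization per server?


ρ = λ/(cμ) = 12.81/(6·3.41) = 12.81/20.46 = 0.6261

Final: 0.6261


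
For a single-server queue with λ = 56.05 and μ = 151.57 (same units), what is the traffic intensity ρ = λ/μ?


ρ = λ/μ = 56.05/151.57 = 0.3698

Final: 0.3698


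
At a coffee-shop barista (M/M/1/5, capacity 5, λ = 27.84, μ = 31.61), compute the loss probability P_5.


ρ = λ/μ = 27.84/31.61 = 0.8807
P_K = (1−ρ)ρ^K/(1−ρ^(K+1)) = (0.1193·0.529936)/(1 − 0.466733)
= 0.063203/0.533267 = 0.118521

Final: 0.118521


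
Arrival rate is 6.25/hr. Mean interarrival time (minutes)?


Mean interarrival time = 1/λ = 1/6.25 hour = 0.16000 hour
In minutes: 0.16000 × 60 = 9.6000 min

Final: 9.6000 min


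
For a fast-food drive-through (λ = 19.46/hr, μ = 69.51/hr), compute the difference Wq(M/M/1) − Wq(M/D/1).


ρ = 19.46/69.51 = 0.2800
Wq(M/M/1) = ρ/(μ−λ) = 0.2800/50.05 = 0.005594 hr
Wq(M/D/1) = ρ/(2(μ−λ)) = 0.002797 hr
Savings = 0.005594 − 0.002797 = 0.002797 hr

Final: 0.002797 hr


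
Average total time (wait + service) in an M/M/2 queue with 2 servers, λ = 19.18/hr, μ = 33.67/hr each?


a = 0.5696; ρ = 0.2848; P₀ = 0.556634
Lq = P₀·a^c·ρ/(c!(1−ρ)²) = 0.05029
Wq = Lq/λ = 0.05029/19.18 = 0.002622 hr
W = Wq + 1/μ = 0.002622 + 0.02970 = 0.03232 hr

Final: 0.03232 hr


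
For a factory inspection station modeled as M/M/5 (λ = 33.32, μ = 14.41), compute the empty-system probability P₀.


a = λ/μ = 33.32/14.41 = 2.3123; ρ = a/c = 0.4625
Σ_{k=0}^{4} a^k/k! (terms k=0..4) = 1.00000 + 2.31228 + 2.67333 + 2.06050 + 1.19111 = 9.23722
Tail: a^5/(5!(1−ρ)) = 66.10055/(120·0.5375) = 1.02473
P₀ = 1/(9.23722 + 1.02473) = 1/10.26195 = 0.097447

Final: 0.097447


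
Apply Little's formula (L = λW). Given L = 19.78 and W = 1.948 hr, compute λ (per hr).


λ = L/W = 19.78/1.948 = 10.1540 /hr

Final: 10.1540 /hr


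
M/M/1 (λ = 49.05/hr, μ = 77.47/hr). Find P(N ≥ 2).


ρ = 49.05/77.47 = 0.6331
P(N ≥ n) = ρ^n = 0.6331^2 = 0.400877

Final: 0.400877


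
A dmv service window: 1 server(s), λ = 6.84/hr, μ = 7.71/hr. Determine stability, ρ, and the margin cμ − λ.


Total capacity cμ = 1·7.71 = 7.71/hr
ρ = λ/(cμ) = 6.84/7.71 = 0.8872
Stable ⇔ ρ < 1: YES
Spare capacity = cμ − λ = 7.71 − 6.84 = 0.87/hr

Final: ρ = 0.8872; stable; margin = 0.87/hr


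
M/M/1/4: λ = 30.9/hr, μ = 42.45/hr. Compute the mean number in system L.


ρ = 30.9/42.45 = 0.7279
L = ρ[1 − (K+1)ρ^K + Kρ^(K+1)] / [(1−ρ)(1−ρ^(K+1))]
Numerator: 0.7279·(1 − 5·0.280752 + 4·0.204364) = 0.301134
Denominator: (0.2721)·(0.795636) = 0.216481
L = 0.301134/0.216481 = 1.3910

Final: 1.3910


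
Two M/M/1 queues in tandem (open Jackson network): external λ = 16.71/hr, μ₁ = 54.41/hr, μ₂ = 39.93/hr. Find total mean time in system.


Each node sees arrival rate λ = 16.71/hr (tandem ⇒ throughput preserved).
W₁ = 1/(μ₁−λ) = 1/(54.41−16.71) = 0.02653 hr
W₂ = 1/(μ₂−λ) = 1/(39.93−16.71) = 0.04307 hr
W_total = W₁ + W₂ = 0.02653 + 0.04307 = 0.06959 hr

Final: 0.06959 hr


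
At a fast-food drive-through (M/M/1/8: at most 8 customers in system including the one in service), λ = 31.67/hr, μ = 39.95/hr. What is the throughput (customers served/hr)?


ρ = 0.7927; P_K = (1−ρ)ρ^8/(1−ρ^9) = 0.036888
λ_eff = λ(1 − P_K) = 31.67·(1 − 0.036888) = 31.67·0.963112 = 30.5018 /hr

Final: 30.5018 /hr


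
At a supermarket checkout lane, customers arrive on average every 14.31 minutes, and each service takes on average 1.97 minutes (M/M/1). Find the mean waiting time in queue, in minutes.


λ = 60/14.31 = 4.1929 /hr
μ = 60/1.97 = 30.4569 /hr
ρ = λ/μ = 4.1929/30.4569 = 0.1377
Wq = ρ/(μ−λ) = 0.1377/(30.4569−4.1929) = 0.005242 hr
In minutes: 0.005242·60 = 0.3145 min

Final: 0.3145 min


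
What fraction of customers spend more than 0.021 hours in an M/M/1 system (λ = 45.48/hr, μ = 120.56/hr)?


W ~ Exponential(μ−λ) for M/M/1.
μ − λ = 120.56 − 45.48 = 75.0800
P(W > t) = e^{−(μ−λ)t} = e^{−1.5767} = 0.206660

Final: 0.206660


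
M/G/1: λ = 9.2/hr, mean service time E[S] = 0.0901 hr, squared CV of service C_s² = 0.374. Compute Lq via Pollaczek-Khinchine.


ρ = λ·E[S] = 9.2·0.0901 = 0.8289
Lq = ρ²(1+C_s²)/(2(1−ρ)) = 0.6871·(1+0.374)/(2·0.1711)
= 0.6871·1.3740/0.3422 = 2.75920

Final: 2.75920


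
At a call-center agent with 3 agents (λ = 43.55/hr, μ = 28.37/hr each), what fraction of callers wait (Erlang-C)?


a = λ/μ = 1.5351; ρ = a/3 = 0.5117
P₀ = 0.202104 (from M/M/c formula)
C(c,a) = [a^c/(c!(1−ρ))]·P₀ = [3.61732/(6·0.4883)]·0.202104
= 1.23464·0.202104 = 0.249526

Final: 0.249526


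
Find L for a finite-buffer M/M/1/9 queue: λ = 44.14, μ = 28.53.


ρ = 44.14/28.53 = 1.5471
L = ρ[1 − (K+1)ρ^K + Kρ^(K+1)] / [(1−ρ)(1−ρ^(K+1))]
Numerator: 1.5471·(1 − 10·50.789626 + 9·78.578832) = 309.913287
Denominator: (-0.5471)·(-77.578832) = 42.446743
L = 309.913287/42.446743 = 7.3012

Final: 7.3012


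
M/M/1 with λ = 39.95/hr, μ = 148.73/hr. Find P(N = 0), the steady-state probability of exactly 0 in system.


ρ = 39.95/148.73 = 0.2686
P_n = (1−ρ)·ρ^n = (1 − 0.2686)·0.2686^0 = 0.7314·1.000000 = 0.731392

Final: 0.731392


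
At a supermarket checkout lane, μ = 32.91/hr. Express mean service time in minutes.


Mean service time = 1/μ = 1/32.91 hour = 0.03039 hour
In minutes: 0.03039 × 60 = 1.8232 min

Final: 1.8232 min


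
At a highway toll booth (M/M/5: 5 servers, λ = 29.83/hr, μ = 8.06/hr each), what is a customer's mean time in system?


a = 3.7010; ρ = 0.7402; P₀ = 0.019965
Lq = P₀·a^c·ρ/(c!(1−ρ)²) = 1.26688
Wq = Lq/λ = 1.26688/29.83 = 0.04247 hr
W = Wq + 1/μ = 0.04247 + 0.12407 = 0.16654 hr

Final: 0.16654 hr


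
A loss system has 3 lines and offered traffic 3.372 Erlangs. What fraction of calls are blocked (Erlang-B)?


B(c,a) = (a^c/c!) / Σ_{k=0}^{c} a^k/k!
a^3/3! = 6.390156
Σ terms (k=0..3): 1.00000 + 3.37200 + 5.68519 + 6.39016 = 16.447348
B = 6.390156/16.447348 = 0.388522

Final: 0.388522


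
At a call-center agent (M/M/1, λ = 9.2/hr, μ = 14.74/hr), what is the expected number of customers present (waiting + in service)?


ρ = λ/μ = 9.2/14.74 = 0.6242
L = ρ/(1−ρ) = 0.6242/(1 − 0.6242) = 0.6242/0.3758 = 1.6606

Final: 1.6606


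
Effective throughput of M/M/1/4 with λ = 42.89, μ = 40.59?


ρ = 1.0567; P_K = (1−ρ)ρ^4/(1−ρ^5) = 0.222631
λ_eff = λ(1 − P_K) = 42.89·(1 − 0.222631) = 42.89·0.777369 = 33.3414 /hr

Final: 33.3414 /hr


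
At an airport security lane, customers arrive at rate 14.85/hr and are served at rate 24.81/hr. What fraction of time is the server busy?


ρ = λ/μ = 14.85/24.81 = 0.5985

Final: 0.5985


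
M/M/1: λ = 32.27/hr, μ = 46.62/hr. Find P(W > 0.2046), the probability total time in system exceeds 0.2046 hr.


W ~ Exponential(μ−λ) for M/M/1.
μ − λ = 46.62 − 32.27 = 14.3500
P(W > t) = e^{−(μ−λ)t} = e^{−2.9360} = 0.053077

Final: 0.053077


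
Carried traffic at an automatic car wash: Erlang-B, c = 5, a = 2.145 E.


B(5,2.145) = 0.045313 (Erlang-B)
Carried load = a(1 − B) = 2.145·(1 − 0.045313) = 2.145·0.954687 = 2.0478 E

Final: 2.0478 Erlangs
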